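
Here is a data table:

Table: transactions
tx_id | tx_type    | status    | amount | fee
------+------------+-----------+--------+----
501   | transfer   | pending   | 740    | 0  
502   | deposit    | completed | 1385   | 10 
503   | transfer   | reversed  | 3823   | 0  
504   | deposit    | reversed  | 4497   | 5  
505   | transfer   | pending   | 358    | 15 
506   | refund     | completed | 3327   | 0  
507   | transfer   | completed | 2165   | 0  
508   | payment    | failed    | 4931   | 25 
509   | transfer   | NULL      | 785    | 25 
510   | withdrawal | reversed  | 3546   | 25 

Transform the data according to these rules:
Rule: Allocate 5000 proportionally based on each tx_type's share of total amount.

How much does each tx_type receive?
deposit: 1150.76, payment: 964.71, refund: 650.9, transfer: 1539.89, withdrawal: 693.74

Step 1: Calculate total amount = 25557
Step 2: Calculate each tx_type's proportion:
  deposit: 5882/25557 = 23.02% → 1150.76
  payment: 4931/25557 = 19.29% → 964.71
  refund: 3327/25557 = 13.02% → 650.9
  transfer: 7871/25557 = 30.80% → 1539.89
  withdrawal: 3546/25557 = 13.87% → 693.74
Step 3: Verify: sum of allocations ≈ 5000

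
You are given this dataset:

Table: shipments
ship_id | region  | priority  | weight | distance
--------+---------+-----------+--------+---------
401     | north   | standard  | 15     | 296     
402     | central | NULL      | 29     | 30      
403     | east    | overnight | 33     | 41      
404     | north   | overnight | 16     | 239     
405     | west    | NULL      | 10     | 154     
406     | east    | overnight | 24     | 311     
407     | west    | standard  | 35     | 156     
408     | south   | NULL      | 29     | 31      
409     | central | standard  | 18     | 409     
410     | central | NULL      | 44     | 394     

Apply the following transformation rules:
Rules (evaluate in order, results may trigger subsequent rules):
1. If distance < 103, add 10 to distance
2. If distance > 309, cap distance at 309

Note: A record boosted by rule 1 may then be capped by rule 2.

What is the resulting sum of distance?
1904

Step 1: Apply rule 1 to records with distance < 103
  - 3 records get bonus of 10
  - Of these, 0 records then exceed 309 and get capped
Step 2: Apply rule 2 to records with distance > 309
  - 3 records (original) are capped
Step 3: Calculate final sum = 1904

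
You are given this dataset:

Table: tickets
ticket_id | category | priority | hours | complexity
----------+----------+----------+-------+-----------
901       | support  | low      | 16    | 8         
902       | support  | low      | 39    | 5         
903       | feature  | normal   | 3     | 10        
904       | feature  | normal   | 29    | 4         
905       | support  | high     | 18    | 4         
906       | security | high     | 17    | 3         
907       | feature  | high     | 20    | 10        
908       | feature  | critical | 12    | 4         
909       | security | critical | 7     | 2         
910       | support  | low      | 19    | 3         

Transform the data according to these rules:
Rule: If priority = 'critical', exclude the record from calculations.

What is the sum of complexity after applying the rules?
47

Step 1: Identify records where priority = 'critical'
Step 2: The excluded records sum to 6
Step 3: Original total complexity = 53
Step 4: Remaining total = 53 - 6 = 47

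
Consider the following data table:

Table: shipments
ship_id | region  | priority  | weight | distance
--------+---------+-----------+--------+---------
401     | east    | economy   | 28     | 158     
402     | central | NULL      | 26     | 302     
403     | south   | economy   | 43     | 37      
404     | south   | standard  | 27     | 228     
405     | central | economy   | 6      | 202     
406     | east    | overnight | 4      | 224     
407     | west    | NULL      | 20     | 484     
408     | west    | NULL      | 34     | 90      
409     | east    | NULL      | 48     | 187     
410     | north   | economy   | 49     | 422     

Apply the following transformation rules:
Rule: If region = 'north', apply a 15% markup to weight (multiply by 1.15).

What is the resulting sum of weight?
292.35

Step 1: Records with region = 'north' have total weight = 49
Step 2: Apply multiplier: 49 × 1.15 = 56.35
Step 3: Other records total: 236
Step 4: Final sum = 56.35 + 236 = 292.35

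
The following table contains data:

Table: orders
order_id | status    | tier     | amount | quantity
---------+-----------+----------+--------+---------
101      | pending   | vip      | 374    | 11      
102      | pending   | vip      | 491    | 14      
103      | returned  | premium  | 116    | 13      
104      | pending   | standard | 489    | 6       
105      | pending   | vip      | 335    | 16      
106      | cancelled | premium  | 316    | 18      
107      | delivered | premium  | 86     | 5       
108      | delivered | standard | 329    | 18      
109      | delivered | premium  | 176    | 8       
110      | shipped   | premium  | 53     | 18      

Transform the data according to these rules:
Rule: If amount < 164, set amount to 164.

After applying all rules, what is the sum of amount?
3002

Step 1: 3 records have amount < 164
Step 2: These records originally summed to 255
Step 3: After setting to minimum: 3 × 164 = 492
Step 4: Unaffected records sum: 2510
Step 5: Final sum = 492 + 2510 = 3002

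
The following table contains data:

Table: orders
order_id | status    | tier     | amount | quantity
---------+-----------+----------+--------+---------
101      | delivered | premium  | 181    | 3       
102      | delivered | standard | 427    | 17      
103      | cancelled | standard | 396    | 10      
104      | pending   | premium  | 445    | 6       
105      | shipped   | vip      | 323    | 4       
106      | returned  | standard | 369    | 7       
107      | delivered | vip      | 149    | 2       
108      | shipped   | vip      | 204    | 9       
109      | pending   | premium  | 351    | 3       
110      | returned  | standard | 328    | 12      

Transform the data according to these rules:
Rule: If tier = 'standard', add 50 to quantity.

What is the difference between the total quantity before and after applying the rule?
200

Step 1: Original sum of quantity = 73
Step 2: 4 records have tier = 'standard'
Step 3: Each affected record changes by 50
Step 4: Total change = 4 × 50 = 200
Step 5: New sum = 73 + 200 = 273
Step 6: Difference = |273 - 73| = 200
        (Sum increased by 200)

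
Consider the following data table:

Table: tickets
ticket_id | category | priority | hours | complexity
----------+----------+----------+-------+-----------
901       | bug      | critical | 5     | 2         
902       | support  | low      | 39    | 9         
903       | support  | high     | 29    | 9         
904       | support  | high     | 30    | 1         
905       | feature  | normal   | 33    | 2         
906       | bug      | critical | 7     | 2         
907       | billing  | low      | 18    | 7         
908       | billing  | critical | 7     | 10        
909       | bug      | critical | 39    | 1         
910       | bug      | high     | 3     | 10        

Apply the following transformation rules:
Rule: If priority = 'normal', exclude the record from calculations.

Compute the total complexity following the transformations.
51

Step 1: Identify records where priority = 'normal'
Step 2: The excluded records sum to 2
Step 3: Original total complexity = 53
Step 4: Remaining total = 53 - 2 = 51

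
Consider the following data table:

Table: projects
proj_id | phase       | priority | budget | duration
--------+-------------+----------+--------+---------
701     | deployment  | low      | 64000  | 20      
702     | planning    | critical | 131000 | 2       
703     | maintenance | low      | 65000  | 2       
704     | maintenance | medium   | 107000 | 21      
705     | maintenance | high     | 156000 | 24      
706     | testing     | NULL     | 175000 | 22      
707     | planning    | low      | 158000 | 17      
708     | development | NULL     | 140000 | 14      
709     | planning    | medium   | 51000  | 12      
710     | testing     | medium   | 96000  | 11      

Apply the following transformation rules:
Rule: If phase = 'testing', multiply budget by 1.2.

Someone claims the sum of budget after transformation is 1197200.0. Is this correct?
Yes, the result is correct.

Step 1: Calculate the correct sum after transformation
Step 2: Apply multiplier 1.2 to records where phase = 'testing'
Step 3: Correct result = 1197200.0
Step 4: Claimed result = 1197200.0
Step 5: 1197200.0 = 1197200.0 ✓
Conclusion: The claimed result is correct.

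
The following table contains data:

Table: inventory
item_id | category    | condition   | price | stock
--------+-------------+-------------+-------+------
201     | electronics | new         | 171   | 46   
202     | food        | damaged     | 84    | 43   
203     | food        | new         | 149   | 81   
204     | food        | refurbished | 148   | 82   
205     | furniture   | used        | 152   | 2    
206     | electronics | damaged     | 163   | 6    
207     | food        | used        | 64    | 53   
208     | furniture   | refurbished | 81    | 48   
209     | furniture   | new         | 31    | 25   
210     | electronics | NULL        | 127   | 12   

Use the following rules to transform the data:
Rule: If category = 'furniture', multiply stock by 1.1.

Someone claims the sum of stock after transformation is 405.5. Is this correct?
Yes, the result is correct.

Step 1: Calculate the correct sum after transformation
Step 2: Apply multiplier 1.1 to records where category = 'furniture'
Step 3: Correct result = 405.5
Step 4: Claimed result = 405.5
Step 5: 405.5 = 405.5 ✓
Conclusion: The claimed result is correct.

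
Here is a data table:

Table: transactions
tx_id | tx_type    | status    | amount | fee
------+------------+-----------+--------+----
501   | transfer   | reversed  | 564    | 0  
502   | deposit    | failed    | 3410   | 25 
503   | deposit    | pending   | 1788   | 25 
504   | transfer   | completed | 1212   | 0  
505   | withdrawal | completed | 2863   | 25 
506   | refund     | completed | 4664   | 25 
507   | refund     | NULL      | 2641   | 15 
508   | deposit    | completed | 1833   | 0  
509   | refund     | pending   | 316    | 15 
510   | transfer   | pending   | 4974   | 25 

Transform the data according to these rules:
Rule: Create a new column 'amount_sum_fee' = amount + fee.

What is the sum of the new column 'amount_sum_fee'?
24420

Step 1: For each record, compute amount + fee
Example calculations:
  564 + 0 = 564
  3410 + 25 = 3435
  1788 + 25 = 1813
  ...
Step 2: Sum all derived values
Step 3: Total = 24420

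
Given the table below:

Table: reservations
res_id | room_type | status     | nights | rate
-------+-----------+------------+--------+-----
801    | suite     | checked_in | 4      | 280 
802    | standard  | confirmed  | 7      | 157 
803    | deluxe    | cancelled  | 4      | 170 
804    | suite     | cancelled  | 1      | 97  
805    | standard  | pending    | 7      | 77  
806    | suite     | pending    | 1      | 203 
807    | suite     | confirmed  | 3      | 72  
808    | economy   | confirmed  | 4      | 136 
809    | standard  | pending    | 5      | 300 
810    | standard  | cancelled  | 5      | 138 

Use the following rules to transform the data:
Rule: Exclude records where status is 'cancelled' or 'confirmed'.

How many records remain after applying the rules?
4

Step 1: Count records to exclude
  - 3 (cancelled) + 3 (confirmed) = 6 records
Step 2: Total records: 10
Step 3: Remaining = 10 - 6 = 4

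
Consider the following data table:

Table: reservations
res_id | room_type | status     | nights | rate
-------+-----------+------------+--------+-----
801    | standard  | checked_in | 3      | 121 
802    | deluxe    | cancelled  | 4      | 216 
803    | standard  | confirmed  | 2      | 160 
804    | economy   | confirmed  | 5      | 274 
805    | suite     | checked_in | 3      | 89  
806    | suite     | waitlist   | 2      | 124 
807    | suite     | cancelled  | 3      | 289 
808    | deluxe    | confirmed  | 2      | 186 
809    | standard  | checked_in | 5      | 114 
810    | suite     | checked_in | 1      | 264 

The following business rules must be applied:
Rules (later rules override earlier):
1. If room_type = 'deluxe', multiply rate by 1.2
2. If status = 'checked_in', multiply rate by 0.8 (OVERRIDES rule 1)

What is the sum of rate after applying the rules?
1799.8

Step 1: Rule 2 takes priority for records with status = 'checked_in'
  - 4 records: 588 × 0.8 = 470.4
Step 2: Rule 1 applies to remaining records with room_type = 'deluxe'
  - 2 records: 402 × 1.2 = 482.4
Step 3: Other records unchanged: 847
Step 4: Final sum = 470.4 + 482.4 + 847 = 1799.8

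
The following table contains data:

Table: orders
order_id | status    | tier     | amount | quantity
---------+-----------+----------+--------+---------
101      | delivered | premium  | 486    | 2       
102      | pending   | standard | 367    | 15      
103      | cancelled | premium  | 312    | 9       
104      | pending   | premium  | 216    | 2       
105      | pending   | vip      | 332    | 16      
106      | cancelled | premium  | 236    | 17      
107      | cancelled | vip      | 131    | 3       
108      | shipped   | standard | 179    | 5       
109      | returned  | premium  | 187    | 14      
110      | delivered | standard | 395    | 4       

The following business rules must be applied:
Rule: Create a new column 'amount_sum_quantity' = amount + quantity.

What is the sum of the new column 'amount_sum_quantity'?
2928

Step 1: For each record, compute amount + quantity
Example calculations:
  486 + 2 = 488
  367 + 15 = 382
  312 + 9 = 321
  ...
Step 2: Sum all derived values
Step 3: Total = 2928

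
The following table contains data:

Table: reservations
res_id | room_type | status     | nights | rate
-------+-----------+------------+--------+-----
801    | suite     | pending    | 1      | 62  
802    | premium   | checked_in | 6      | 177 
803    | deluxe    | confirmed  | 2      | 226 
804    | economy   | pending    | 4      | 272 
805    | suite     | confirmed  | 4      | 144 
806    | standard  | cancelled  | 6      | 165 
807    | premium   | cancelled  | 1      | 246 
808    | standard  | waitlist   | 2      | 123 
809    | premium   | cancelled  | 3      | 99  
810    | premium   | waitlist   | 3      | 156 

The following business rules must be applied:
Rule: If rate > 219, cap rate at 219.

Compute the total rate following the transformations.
1583

Step 1: 3 records have rate > 219
Step 2: These records originally summed to 744
Step 3: After capping: 3 × 219 = 657
Step 4: Unaffected records sum: 926
Step 5: Final sum = 657 + 926 = 1583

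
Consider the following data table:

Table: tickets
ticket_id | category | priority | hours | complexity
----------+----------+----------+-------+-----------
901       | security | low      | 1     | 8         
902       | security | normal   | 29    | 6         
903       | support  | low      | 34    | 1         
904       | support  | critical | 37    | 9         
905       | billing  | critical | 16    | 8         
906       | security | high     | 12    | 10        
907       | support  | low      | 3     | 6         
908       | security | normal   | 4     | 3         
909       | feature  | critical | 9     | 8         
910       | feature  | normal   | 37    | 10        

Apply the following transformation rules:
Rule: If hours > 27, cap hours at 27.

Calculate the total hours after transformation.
153

Step 1: 4 records have hours > 27
Step 2: These records originally summed to 137
Step 3: After capping: 4 × 27 = 108
Step 4: Unaffected records sum: 45
Step 5: Final sum = 108 + 45 = 153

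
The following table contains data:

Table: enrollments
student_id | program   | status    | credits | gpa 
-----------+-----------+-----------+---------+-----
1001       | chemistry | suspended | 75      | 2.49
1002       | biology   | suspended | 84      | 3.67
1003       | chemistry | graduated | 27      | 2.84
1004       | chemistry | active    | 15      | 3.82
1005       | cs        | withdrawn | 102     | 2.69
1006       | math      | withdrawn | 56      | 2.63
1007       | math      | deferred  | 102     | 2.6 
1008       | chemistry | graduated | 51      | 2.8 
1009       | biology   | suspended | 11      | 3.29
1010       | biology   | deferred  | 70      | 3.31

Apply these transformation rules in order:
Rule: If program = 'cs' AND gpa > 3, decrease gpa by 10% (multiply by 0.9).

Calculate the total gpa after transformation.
30.14

Step 1: Find records where program = 'cs' AND gpa > 3
Step 2: 0 records match, summing to 0
Step 3: After multiplier: 0 × 0.9 = 0.0
Step 4: Unaffected records sum: 30.14
Step 5: Final sum = 0.0 + 30.14 = 30.14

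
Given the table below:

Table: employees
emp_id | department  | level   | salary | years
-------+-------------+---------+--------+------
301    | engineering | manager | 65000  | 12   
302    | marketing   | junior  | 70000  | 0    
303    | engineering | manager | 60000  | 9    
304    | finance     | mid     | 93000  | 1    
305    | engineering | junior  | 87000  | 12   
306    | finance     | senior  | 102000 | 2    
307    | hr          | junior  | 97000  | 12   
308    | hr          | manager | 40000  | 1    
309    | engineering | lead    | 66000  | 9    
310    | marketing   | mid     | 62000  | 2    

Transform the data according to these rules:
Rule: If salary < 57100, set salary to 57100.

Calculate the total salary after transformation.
759100

Step 1: 1 records have salary < 57100
Step 2: These records originally summed to 40000
Step 3: After setting to minimum: 1 × 57100 = 57100
Step 4: Unaffected records sum: 702000
Step 5: Final sum = 57100 + 702000 = 759100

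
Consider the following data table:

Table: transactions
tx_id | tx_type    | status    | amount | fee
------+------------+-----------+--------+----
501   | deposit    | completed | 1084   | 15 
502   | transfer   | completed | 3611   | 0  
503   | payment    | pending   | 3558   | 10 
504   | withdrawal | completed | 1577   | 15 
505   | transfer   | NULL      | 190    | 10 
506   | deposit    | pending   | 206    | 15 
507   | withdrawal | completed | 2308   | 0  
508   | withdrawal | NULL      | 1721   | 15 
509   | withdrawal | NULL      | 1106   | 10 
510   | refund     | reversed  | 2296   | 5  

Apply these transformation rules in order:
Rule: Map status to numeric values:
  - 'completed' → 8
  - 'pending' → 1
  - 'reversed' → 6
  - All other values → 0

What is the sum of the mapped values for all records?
40

Step 1: Apply mapping to each record
Step 2: Count by status:
  'completed': 4 records × 8 = 32
  'pending': 2 records × 1 = 2
  'reversed': 1 records × 6 = 6
Step 3: Sum all mapped values = 40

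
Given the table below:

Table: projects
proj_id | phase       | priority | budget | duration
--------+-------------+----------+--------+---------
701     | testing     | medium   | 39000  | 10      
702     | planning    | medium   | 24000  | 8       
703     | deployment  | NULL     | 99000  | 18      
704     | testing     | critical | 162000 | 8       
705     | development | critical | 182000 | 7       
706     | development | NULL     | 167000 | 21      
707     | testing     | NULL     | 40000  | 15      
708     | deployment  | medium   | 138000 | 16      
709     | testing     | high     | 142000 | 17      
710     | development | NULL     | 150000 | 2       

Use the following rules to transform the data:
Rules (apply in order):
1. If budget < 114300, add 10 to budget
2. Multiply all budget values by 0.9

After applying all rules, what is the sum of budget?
1028736.0

Step 1: Apply Rule 1 - Add 10 to records with budget < 114300
  - 4 records affected: 202000 + (4 × 10) = 202040
  - Unaffected records: 941000
  - Sum after Rule 1: 1143040
Step 2: Apply Rule 2 - Multiply all by 0.9
  - 1143040 × 0.9 = 1028736.0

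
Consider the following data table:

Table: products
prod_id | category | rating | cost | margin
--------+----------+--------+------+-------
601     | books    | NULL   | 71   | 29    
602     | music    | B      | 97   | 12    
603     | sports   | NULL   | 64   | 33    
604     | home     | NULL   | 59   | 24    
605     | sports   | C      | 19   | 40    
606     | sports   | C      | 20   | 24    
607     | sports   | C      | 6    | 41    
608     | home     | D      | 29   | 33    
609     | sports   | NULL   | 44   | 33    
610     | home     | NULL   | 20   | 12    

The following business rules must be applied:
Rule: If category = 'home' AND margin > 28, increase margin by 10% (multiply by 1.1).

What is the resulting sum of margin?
284.3

Step 1: Find records where category = 'home' AND margin > 28
Step 2: 1 records match, summing to 33
Step 3: After multiplier: 33 × 1.1 = 36.3
Step 4: Unaffected records sum: 248
Step 5: Final sum = 36.3 + 248 = 284.3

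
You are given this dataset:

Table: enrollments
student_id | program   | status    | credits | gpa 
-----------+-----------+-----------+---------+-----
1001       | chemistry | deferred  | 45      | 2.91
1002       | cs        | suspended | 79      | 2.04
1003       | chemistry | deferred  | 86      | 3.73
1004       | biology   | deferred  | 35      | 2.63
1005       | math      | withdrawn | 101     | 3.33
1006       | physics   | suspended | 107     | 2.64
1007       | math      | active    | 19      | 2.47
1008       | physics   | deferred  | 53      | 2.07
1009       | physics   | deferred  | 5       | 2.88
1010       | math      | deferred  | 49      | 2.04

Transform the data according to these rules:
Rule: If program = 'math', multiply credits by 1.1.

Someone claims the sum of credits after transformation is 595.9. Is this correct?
Yes, the result is correct.

Step 1: Calculate the correct sum after transformation
Step 2: Apply multiplier 1.1 to records where program = 'math'
Step 3: Correct result = 595.9
Step 4: Claimed result = 595.9
Step 5: 595.9 = 595.9 ✓
Conclusion: The claimed result is correct.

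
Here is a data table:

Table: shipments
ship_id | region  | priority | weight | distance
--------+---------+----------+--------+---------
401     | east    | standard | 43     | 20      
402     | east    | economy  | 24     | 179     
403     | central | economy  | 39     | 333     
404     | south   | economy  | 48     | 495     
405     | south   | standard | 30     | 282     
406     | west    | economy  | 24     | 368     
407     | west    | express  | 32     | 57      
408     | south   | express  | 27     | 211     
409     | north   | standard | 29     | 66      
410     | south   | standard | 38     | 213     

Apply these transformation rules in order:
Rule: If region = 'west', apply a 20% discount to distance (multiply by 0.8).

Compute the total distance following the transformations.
2139.0

Step 1: Records with region = 'west' have total distance = 425
Step 2: Apply multiplier: 425 × 0.8 = 340.0
Step 3: Other records total: 1799
Step 4: Final sum = 340.0 + 1799 = 2139.0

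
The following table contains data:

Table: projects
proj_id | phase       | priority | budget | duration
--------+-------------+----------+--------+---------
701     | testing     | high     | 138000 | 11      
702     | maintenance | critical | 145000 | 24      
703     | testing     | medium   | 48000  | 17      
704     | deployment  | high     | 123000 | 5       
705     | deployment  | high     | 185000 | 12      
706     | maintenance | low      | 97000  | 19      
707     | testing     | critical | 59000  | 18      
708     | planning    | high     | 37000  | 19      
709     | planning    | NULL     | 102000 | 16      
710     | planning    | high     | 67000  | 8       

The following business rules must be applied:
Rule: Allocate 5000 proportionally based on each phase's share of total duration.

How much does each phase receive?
deployment: 570.47, maintenance: 1442.95, planning: 1442.95, testing: 1543.62

Step 1: Calculate total duration = 149
Step 2: Calculate each phase's proportion:
  deployment: 17/149 = 11.41% → 570.47
  maintenance: 43/149 = 28.86% → 1442.95
  planning: 43/149 = 28.86% → 1442.95
  testing: 46/149 = 30.87% → 1543.62
Step 3: Verify: sum of allocations ≈ 5000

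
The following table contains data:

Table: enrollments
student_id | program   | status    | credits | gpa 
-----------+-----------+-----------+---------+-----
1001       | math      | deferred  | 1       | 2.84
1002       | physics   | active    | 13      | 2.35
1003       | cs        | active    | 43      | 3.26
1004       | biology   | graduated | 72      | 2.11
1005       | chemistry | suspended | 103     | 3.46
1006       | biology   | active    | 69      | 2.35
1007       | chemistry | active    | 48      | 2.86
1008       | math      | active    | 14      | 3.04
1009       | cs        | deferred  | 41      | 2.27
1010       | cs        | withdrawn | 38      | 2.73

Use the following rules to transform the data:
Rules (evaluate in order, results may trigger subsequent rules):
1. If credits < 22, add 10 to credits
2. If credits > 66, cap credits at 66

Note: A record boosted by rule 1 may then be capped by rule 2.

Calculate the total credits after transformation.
426

Step 1: Apply rule 1 to records with credits < 22
  - 3 records get bonus of 10
  - Of these, 0 records then exceed 66 and get capped
Step 2: Apply rule 2 to records with credits > 66
  - 3 records (original) are capped
Step 3: Calculate final sum = 426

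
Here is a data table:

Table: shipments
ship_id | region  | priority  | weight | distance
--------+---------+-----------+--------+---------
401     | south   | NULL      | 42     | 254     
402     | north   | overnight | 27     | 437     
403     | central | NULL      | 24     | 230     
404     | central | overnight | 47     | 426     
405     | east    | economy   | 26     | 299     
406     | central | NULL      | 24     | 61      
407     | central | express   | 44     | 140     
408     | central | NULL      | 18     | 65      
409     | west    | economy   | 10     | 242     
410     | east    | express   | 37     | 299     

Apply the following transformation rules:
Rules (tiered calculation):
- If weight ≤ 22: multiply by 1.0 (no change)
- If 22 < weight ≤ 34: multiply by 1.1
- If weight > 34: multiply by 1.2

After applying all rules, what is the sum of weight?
343.1

Step 1: Tier 1 (weight ≤ 22): 2 records, sum = 28 × 1.0 = 28.0
Step 2: Tier 2 (22 < weight ≤ 34): 4 records, sum = 101 × 1.1 = 111.1
Step 3: Tier 3 (weight > 34): 4 records, sum = 170 × 1.2 = 204.0
Step 4: Final sum = 28.0 + 111.1 + 204.0 = 343.1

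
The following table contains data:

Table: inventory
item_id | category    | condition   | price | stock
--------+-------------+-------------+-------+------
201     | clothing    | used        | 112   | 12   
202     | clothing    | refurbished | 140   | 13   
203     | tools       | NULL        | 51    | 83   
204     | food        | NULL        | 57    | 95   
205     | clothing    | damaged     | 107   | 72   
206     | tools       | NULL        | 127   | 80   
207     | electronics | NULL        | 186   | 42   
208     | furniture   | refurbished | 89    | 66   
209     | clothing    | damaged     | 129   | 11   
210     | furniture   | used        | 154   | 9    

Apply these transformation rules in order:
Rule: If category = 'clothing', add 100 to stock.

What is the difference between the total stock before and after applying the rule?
400

Step 1: Original sum of stock = 483
Step 2: 4 records have category = 'clothing'
Step 3: Each affected record changes by 100
Step 4: Total change = 4 × 100 = 400
Step 5: New sum = 483 + 400 = 883
Step 6: Difference = |883 - 483| = 400
        (Sum increased by 400)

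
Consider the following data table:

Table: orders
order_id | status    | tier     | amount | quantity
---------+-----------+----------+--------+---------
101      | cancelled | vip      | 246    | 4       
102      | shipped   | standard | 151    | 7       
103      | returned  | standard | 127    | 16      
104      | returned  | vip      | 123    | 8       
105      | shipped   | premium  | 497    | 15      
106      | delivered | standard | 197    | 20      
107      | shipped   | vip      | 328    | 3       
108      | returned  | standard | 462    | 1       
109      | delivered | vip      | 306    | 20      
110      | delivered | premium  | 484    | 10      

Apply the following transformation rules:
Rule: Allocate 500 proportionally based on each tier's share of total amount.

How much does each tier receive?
premium: 167.92, standard: 160.39, vip: 171.69

Step 1: Calculate total amount = 2921
Step 2: Calculate each tier's proportion:
  premium: 981/2921 = 33.58% → 167.92
  standard: 937/2921 = 32.08% → 160.39
  vip: 1003/2921 = 34.34% → 171.69
Step 3: Verify: sum of allocations ≈ 500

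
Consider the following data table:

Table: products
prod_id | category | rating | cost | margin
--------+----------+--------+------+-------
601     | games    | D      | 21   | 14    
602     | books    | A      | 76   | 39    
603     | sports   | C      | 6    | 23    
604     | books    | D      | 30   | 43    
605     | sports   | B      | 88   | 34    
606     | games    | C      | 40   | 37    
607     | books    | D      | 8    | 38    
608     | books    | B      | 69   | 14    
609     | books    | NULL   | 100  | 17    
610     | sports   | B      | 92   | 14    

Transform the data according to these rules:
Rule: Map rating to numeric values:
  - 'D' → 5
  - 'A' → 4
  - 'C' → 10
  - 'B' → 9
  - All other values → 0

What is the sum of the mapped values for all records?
66

Step 1: Apply mapping to each record
Step 2: Count by status:
  'D': 3 records × 5 = 15
  'A': 1 records × 4 = 4
  'C': 2 records × 10 = 20
  'B': 3 records × 9 = 27
Step 3: Sum all mapped values = 66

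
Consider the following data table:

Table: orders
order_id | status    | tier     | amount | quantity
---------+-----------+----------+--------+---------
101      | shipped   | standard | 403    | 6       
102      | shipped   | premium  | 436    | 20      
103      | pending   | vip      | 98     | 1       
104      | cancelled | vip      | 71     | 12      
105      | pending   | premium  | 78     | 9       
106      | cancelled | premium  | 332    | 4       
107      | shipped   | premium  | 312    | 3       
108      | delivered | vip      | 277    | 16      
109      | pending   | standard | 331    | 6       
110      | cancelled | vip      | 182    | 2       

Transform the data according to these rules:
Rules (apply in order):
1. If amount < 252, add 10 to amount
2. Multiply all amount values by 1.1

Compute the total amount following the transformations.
2816.0

Step 1: Apply Rule 1 - Add 10 to records with amount < 252
  - 4 records affected: 429 + (4 × 10) = 469
  - Unaffected records: 2091
  - Sum after Rule 1: 2560
Step 2: Apply Rule 2 - Multiply all by 1.1
  - 2560 × 1.1 = 2816.0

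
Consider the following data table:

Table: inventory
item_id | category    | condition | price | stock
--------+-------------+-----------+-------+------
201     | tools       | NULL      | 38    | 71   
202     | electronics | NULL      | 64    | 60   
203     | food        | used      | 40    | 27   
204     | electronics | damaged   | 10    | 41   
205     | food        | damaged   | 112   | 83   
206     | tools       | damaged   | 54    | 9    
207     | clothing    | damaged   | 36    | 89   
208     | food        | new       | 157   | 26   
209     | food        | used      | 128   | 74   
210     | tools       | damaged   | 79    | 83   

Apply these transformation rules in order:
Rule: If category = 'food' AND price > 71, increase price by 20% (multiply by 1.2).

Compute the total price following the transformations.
797.4

Step 1: Find records where category = 'food' AND price > 71
Step 2: 3 records match, summing to 397
Step 3: After multiplier: 397 × 1.2 = 476.4
Step 4: Unaffected records sum: 321
Step 5: Final sum = 476.4 + 321 = 797.4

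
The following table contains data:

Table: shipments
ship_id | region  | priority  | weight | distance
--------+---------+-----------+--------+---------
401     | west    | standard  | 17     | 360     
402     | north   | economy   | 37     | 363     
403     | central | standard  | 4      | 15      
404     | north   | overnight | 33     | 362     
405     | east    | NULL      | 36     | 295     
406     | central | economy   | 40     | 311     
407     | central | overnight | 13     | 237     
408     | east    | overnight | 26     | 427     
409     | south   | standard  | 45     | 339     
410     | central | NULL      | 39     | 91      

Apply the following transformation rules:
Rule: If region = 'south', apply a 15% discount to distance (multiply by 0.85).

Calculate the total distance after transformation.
2749.15

Step 1: Records with region = 'south' have total distance = 339
Step 2: Apply multiplier: 339 × 0.85 = 288.15
Step 3: Other records total: 2461
Step 4: Final sum = 288.15 + 2461 = 2749.15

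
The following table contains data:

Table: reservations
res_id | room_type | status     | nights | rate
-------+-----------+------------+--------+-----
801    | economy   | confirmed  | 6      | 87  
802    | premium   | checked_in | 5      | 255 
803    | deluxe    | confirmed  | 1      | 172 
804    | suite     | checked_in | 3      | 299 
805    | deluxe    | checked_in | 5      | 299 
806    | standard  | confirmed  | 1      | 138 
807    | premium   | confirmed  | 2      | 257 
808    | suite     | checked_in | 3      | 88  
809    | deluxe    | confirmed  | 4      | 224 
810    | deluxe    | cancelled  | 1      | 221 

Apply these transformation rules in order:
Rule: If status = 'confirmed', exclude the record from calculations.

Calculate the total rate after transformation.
1162

Step 1: Identify records where status = 'confirmed'
Step 2: The excluded records sum to 878
Step 3: Original total rate = 2040
Step 4: Remaining total = 2040 - 878 = 1162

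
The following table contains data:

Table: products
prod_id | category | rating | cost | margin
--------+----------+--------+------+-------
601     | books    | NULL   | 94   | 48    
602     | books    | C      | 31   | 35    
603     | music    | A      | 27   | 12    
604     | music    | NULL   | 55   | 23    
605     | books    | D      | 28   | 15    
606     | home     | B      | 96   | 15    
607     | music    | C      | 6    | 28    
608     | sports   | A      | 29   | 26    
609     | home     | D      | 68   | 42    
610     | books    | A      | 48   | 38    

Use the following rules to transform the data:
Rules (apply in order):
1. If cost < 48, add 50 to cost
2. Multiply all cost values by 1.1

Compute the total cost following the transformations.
805.2

Step 1: Apply Rule 1 - Add 50 to records with cost < 48
  - 5 records affected: 121 + (5 × 50) = 371
  - Unaffected records: 361
  - Sum after Rule 1: 732
Step 2: Apply Rule 2 - Multiply all by 1.1
  - 732 × 1.1 = 805.2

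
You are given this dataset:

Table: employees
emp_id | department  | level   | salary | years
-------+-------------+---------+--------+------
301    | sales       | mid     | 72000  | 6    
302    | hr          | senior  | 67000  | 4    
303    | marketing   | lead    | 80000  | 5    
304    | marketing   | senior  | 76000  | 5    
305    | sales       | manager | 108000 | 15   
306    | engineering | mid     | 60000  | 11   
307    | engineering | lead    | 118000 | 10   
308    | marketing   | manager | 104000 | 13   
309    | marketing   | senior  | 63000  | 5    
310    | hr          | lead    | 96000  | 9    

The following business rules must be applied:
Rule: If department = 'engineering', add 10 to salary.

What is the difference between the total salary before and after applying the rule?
20

Step 1: Original sum of salary = 844000
Step 2: 2 records have department = 'engineering'
Step 3: Each affected record changes by 10
Step 4: Total change = 2 × 10 = 20
Step 5: New sum = 844000 + 20 = 844020
Step 6: Difference = |844020 - 844000| = 20
        (Sum increased by 20)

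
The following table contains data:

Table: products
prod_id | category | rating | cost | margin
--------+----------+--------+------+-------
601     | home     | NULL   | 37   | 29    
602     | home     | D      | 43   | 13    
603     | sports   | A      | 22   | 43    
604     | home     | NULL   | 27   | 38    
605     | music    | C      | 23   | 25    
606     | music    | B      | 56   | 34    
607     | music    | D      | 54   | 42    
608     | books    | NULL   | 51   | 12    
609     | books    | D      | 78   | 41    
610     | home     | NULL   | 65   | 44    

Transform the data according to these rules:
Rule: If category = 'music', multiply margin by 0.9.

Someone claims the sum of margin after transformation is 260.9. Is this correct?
No, the correct result is 310.9.

Step 1: Calculate the correct sum after transformation
Step 2: Apply multiplier 0.9 to records where category = 'music'
Step 3: Correct result = 310.9
Step 4: Claimed result = 260.9
Step 5: 310.9 ≠ 260.9
Conclusion: The claimed result is incorrect. The correct answer is 310.9.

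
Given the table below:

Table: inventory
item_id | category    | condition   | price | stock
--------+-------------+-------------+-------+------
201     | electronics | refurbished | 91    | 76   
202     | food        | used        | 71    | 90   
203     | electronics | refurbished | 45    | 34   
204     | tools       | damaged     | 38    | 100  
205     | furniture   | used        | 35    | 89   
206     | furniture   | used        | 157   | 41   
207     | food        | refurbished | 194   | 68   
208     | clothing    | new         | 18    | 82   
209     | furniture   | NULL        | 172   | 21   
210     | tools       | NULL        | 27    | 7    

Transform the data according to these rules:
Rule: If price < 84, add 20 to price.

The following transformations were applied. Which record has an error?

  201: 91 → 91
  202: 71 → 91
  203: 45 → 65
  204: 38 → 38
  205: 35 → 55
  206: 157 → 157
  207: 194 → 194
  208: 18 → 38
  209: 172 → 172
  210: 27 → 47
Record 204 has an error. The correct transformed value should be 58, not 38.

Step 1: Check each record against the rule
Step 2: Record 204 has price = 38
Step 3: Since 38 < 84, the bonus should have been applied
Step 4: Correct value = 58, but claimed value = 38
Conclusion: Record 204 has the error.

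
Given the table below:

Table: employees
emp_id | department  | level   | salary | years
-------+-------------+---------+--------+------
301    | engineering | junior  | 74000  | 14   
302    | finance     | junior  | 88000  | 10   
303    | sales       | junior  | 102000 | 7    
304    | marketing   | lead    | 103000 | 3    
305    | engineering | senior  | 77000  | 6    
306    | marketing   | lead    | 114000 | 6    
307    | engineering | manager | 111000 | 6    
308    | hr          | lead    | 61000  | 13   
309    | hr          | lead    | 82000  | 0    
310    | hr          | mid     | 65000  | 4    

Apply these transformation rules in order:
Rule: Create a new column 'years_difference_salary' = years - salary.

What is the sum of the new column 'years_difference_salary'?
-876931

Step 1: For each record, compute years - salary
Example calculations:
  14 - 74000 = -73986
  10 - 88000 = -87990
  7 - 102000 = -101993
  ...
Step 2: Sum all derived values
Step 3: Total = -876931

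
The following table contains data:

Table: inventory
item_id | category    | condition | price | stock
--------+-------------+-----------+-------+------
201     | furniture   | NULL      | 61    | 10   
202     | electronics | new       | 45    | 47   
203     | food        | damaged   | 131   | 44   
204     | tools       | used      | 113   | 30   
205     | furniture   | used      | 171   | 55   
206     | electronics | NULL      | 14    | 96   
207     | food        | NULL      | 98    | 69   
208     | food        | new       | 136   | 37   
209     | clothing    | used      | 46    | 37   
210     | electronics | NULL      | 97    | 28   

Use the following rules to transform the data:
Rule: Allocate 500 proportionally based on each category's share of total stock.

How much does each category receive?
clothing: 40.84, electronics: 188.74, food: 165.56, furniture: 71.74, tools: 33.11

Step 1: Calculate total stock = 453
Step 2: Calculate each category's proportion:
  clothing: 37/453 = 8.17% → 40.84
  electronics: 171/453 = 37.75% → 188.74
  food: 150/453 = 33.11% → 165.56
  furniture: 65/453 = 14.35% → 71.74
  tools: 30/453 = 6.62% → 33.11
Step 3: Verify: sum of allocations ≈ 500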